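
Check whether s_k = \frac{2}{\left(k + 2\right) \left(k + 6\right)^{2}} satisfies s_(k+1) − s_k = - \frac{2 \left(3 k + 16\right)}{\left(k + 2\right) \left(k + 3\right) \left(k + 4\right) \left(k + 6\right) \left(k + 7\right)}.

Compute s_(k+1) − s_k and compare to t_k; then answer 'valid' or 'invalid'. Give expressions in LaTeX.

Invalid: residual \frac{6 \left(4 k^{2} + 45 k + 124\right)}{k^{7} + 35 k^{6} + 513 k^{5} + 4069 k^{4} + 18794 k^{3} + 50340 k^{2} + 72072 k + 42336} ≠ 0.

s_(k+1) = 2/((k + 3)*(k + 7)**2)
s_(k+1) − s_k = 2/((k + 3)*(k + 7)**2) - 2/((k + 2)*(k + 6)**2)
(s_(k+1) − s_k) − t_k = 6*(4*k**2 + 45*k + 124)/(k**7 + 35*k**6 + 513*k**5 + 4069*k**4 + 18794*k**3 + 50340*k**2 + 72072*k + 42336)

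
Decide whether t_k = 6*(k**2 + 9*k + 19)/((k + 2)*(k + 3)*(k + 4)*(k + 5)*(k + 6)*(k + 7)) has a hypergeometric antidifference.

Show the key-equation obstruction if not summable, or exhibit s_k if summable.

Yes. s_k = k*(k**2 + 12*k + 44)/(24*(k**3 + 12*k**2 + 44*k + 48)).

The ratio is (k + 2)*(9*k + (k + 1)**2 + 28)/((k + 8)*(k**2 + 9*k + 19)).
Take A(k)=k + 2, B(k)=k + 8, C(k)=k**2 + 9*k + 19.
Need (k + 2)·f(k+1) − (k + 7)·f(k) = k**2 + 9*k + 19.
Degrees (1,1,2) ⇒ d ≤ 5.
A polynomial solution: f(k) = k*(k + 3)*(k + 5)*(k**2 + 12*k + 44)/144.
So s_k = (B(k−1)f/C)·t_k = (k*(k + 3)*(k + 5)*(k + 7)*(k**2 + 12*k + 44)/(144*(k**2 + 9*k + 19)))·t_k = k*(k**2 + 12*k + 44)/(24*(k**3 + 12*k**2 + 44*k + 48)).
s_(k+1) − s_k = 6*(k**2 + 9*k + 19)/(k**6 + 27*k**5 + 295*k**4 + 1665*k**3 + 5104*k**2 + 8028*k + 5040) = t_k.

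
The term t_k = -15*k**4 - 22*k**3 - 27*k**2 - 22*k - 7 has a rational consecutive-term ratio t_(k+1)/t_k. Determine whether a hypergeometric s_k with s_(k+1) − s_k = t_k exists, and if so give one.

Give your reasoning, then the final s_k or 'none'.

Ratio r(k) = (15*k**4 + 82*k**3 + 183*k**2 + 202*k + 93)/(15*k**4 + 22*k**3 + 27*k**2 + 22*k + 7).
So A=1 and B=1, with C=k**4 + 22*k**3/15 + 9*k**2/5 + 22*k/15 + 7/15.
f must satisfy (1)·f(k+1) − (1)·f(k) = k**4 + 22*k**3/15 + 9*k**2/5 + 22*k/15 + 7/15.
From deg A=0, deg B=0, deg C=4: d=5.
Match coefficients ⇒ f(k) = k**2*(3*k**3 - 2*k**2 + 3*k + 3)/15.
R(k) = B(k−1)·f(k)/C(k) = k**2*(3*k**3 - 2*k**2 + 3*k + 3)/(15*k**4 + 22*k**3 + 27*k**2 + 22*k + 7); s_k = R·t_k = k**2*(-3*k**3 + 2*k**2 - 3*k - 3).
Check: Δs_k = -15*k**4 - 22*k**3 - 27*k**2 - 22*k - 7. ✓

s_k = k**2*(-3*k**3 + 2*k**2 - 3*k - 3)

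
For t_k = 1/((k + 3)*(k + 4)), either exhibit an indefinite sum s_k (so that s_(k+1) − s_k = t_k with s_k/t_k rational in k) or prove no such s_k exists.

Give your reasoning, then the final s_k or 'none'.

Compute t_(k+1)/t_k: get (k + 3)/(k + 5).
Normal form (A,B,C) = (k + 3, k + 5, 1).
Solve (k + 3)·f(k+1) − (k + 4)·f(k) = 1.
deg f ≤ 1 (via 1,1,0).
Solve for f: f(k) = k/3 (degree 1 ≤ 1).
Then R = B(k−1)f/C = k*(k + 4)/3, so s_k = R(k)·t_k = k/(3*(k + 3)).
Verify: 1/(k**2 + 7*k + 12) matches t_k.

s_k = k/(3*(k + 3))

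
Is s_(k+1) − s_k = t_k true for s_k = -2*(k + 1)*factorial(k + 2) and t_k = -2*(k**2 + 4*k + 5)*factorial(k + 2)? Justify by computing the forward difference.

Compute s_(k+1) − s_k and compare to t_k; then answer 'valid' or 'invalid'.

valid (s_(k+1) − s_k reduces to t_k)

s_(k+1) = -2*(k + 2)*factorial(k + 3)
s_(k+1) − s_k = -2*(k**2 + 4*k + 5)*factorial(k + 2)
(s_(k+1) − s_k) − t_k = 0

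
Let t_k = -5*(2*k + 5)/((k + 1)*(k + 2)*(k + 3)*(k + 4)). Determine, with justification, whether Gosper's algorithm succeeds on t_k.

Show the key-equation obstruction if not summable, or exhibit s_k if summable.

t_(k+1)/t_k = (k + 1)*(2*k + 7)/((k + 5)*(2*k + 5)).
Factor: A=k + 1; B=k + 5; C=k + 5/2.
Key eq: (k + 1)·f(k+1) = (k + 4)·f(k) + (k + 5/2).
From deg A=1, deg B=1, deg C=1: d=3.
Solve for f: f(k) = k*(k + 2)*(k + 4)/6 (degree 3 ≤ 3).
Certificate R = B(k−1)f/C = k*(k + 2)*(k + 4)**2/(3*(2*k + 5)) gives s_k = 5*k*(-k - 4)/(3*(k**2 + 4*k + 3)).
Δs = 5*(-2*k - 5)/(k**4 + 10*k**3 + 35*k**2 + 50*k + 24), as required.

Yes. s_k = 5*k*(-k - 4)/(3*(k**2 + 4*k + 3)).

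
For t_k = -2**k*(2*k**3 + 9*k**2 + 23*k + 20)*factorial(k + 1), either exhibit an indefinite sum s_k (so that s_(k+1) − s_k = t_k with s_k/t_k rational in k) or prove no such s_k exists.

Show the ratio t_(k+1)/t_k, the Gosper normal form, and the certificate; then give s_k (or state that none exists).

t_(k+1)/t_k = 2*(2*k**4 + 19*k**3 + 77*k**2 + 148*k + 108)/(2*k**3 + 9*k**2 + 23*k + 20).
So A=2*k + 4 and B=1, with C=k**3 + 9*k**2/2 + 23*k/2 + 10.
Solve (2*k + 4)·f(k+1) − (1)·f(k) = k**3 + 9*k**2/2 + 23*k/2 + 10.
deg f ≤ 2 (via 1,0,3).
Coefficient equations give f(k) = (k**2 + k + 4)/2.
R(k) = B(k−1)·f(k)/C(k) = (k**2 + k + 4)/(2*k**3 + 9*k**2 + 23*k + 20); s_k = R·t_k = -2**k*(k**2 + k + 4)*factorial(k + 1).
s_(k+1) − s_k = -2**k*(2*k**3 + 9*k**2 + 23*k + 20)*factorial(k + 1) = t_k.

s_k = -2**k*(k**2 + k + 4)*factorial(k + 1)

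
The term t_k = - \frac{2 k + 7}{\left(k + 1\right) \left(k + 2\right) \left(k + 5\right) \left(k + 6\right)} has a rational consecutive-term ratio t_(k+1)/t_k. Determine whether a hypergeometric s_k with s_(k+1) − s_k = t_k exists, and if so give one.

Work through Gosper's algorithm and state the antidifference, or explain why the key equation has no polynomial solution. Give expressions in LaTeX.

Step 1: r(k) = (k + 1)*(k + 5)*(2*k + 9)/((k + 3)*(k + 7)*(2*k + 7)).
Gosper form: A/B · C(k+1)/C(k) with A=k + 1, B=k + 7, C=k**3 + 21*k**2/2 + 73*k/2 + 42.
Set up (k + 1)·f(k+1) − (k + 6)·f(k) − (k**3 + 21*k**2/2 + 73*k/2 + 42) = 0.
Degrees (1,1,3) ⇒ d ≤ 5.
Coefficient equations give f(k) = k*(k + 2)*(k + 3)*(k + 4)*(k + 6)/10.
Certificate R = B(k−1)f/C = k*(k + 2)*(k + 6)**2/(5*(2*k + 7)) gives s_k = k*(-k - 6)/(5*(k**2 + 6*k + 5)).
s_(k+1) − s_k = (-2*k - 7)/(k**4 + 14*k**3 + 65*k**2 + 112*k + 60) = t_k.

s_k = \frac{k \left(- k - 6\right)}{5 \left(k^{2} + 6 k + 5\right)}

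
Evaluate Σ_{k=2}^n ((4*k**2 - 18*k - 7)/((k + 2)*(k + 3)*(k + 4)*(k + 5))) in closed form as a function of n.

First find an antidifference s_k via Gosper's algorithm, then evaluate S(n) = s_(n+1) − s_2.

t_(k+1)/t_k = (k + 2)*(18*k - 4*(k + 1)**2 + 25)/((k + 6)*(-4*k**2 + 18*k + 7)).
Normal form (A,B,C) = (k + 2, k + 6, k**2 - 9*k/2 - 7/4).
Need (k + 2)·f(k+1) − (k + 5)·f(k) = k**2 - 9*k/2 - 7/4.
From deg A=1, deg B=1, deg C=2: d=3.
Solving with deg f ≤ 3: f(k) = k*(k**2 - 87*k + 2)/96.
Then R = B(k−1)f/C = k*(k + 5)*(k**2 - 87*k + 2)/(24*(4*k**2 - 18*k - 7)), so s_k = R(k)·t_k = k*(k**2 - 87*k + 2)/(24*(k + 2)*(k + 3)*(k + 4)).
Δs = (4*k**2 - 18*k - 7)/(k**4 + 14*k**3 + 71*k**2 + 154*k + 120), as required.
Σ_(k=2)^n t_k = s_(n+1) − s_(2) = ((n**3 - 84*n**2 - 169*n - 84)/(24*(n**3 + 12*n**2 + 47*n + 60))) − (-7/60), i.e. (19*n**3 - 252*n**2 - 187*n + 420)/(120*(n**3 + 12*n**2 + 47*n + 60)).

S(n) = (19*n**3 - 252*n**2 - 187*n + 420)/(120*(n**3 + 12*n**2 + 47*n + 60))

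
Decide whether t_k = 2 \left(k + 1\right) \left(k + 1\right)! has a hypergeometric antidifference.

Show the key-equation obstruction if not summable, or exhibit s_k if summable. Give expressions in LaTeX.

Step 1: r(k) = (k + 2)**2/(k + 1).
Normal form (A,B,C) = (k + 2, 1, k + 1).
f must satisfy (k + 2)·f(k+1) − (1)·f(k) = k + 1.
Bound: deg f ≤ 0.
Coefficient equations give f(k) = 1.
So s_k = (B(k−1)f/C)·t_k = (1/(k + 1))·t_k = 2*factorial(k + 1).
Δs = 2*(k + 1)*factorial(k + 1), as required.

Yes. s_k = 2 \left(k + 1\right)!.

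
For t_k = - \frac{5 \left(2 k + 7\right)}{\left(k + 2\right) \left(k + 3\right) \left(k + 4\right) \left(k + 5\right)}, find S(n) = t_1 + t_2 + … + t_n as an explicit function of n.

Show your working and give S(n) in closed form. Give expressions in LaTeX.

S(n) = \frac{n \left(- n - 8\right)}{3 \left(n^{2} + 8 n + 15\right)}

Step 1: r(k) = (k + 2)*(2*k + 9)/((k + 6)*(2*k + 7)).
Factor: A=k + 2; B=k + 6; C=k + 7/2.
Need (k + 2)·f(k+1) − (k + 5)·f(k) = k + 7/2.
From deg A=1, deg B=1, deg C=1: d=3.
Coefficient equations give f(k) = k*(k + 3)*(k + 6)/16.
Get s_k = R·t_k = 5*k*(-k - 6)/(8*(k**2 + 6*k + 8)) with R(k) = B(k−1)f(k)/C(k) = k*(k + 3)*(k + 5)*(k + 6)/(8*(2*k + 7)).
Check: Δs_k = 5*(-2*k - 7)/(k**4 + 14*k**3 + 71*k**2 + 154*k + 120). ✓
Telescope: S(n) = s_(n+1) − s_(1) = 5*(-n**2 - 8*n - 7)/(8*(n**2 + 8*n + 15)) − (-7/24) = n*(-n - 8)/(3*(n**2 + 8*n + 15)).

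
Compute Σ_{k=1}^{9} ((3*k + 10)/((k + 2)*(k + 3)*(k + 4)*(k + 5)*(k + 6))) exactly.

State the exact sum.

r(k) = (k + 2)*(3*k + 13)/((k + 7)*(3*k + 10)) after simplifying.
Take A(k)=k + 2, B(k)=k + 7, C(k)=k + 10/3.
f must satisfy (k + 2)·f(k+1) − (k + 6)·f(k) = k + 10/3.
From deg A=1, deg B=1, deg C=1: d=4.
Solve for f: f(k) = k*(k + 3)*(k**2 + 11*k + 38)/120 (degree 4 ≤ 4).
Certificate R = B(k−1)f/C = k*(k + 3)*(k + 6)*(k**2 + 11*k + 38)/(40*(3*k + 10)) gives s_k = k*(k**2 + 11*k + 38)/(40*(k**3 + 11*k**2 + 38*k + 40)).
s_(k+1) − s_k = (3*k + 10)/(k**5 + 20*k**4 + 155*k**3 + 580*k**2 + 1044*k + 720) = t_k.
Telescoping: Σ = s_(10) − s_(1) = 31/1260 − (1/72) = 3/280.

Σ = 3/280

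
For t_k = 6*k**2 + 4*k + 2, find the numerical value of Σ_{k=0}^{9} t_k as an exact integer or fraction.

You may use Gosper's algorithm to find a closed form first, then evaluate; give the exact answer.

Σ = 1910

The ratio is (3*k**2 + 8*k + 6)/(3*k**2 + 2*k + 1).
So A=1 and B=1, with C=k**2 + 2*k/3 + 1/3.
f must satisfy (1)·f(k+1) − (1)·f(k) = k**2 + 2*k/3 + 1/3.
From deg A=0, deg B=0, deg C=2: d=3.
Solve for f: f(k) = k*(2*k**2 - k + 1)/6 (degree 3 ≤ 3).
So s_k = (B(k−1)f/C)·t_k = (k*(2*k**2 - k + 1)/(2*(3*k**2 + 2*k + 1)))·t_k = k*(2*k**2 - k + 1).
Δs = 6*k**2 + 4*k + 2, as required.
Evaluate s at k=10 and k=0: 1910 and 0; difference 1910.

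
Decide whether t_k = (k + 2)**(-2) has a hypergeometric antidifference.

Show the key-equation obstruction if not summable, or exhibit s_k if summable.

No — the linear system for f has no solution.

Step 1: r(k) = (k + 2)**2/(k + 3)**2.
Normal form (A,B,C) = (k**2 + 4*k + 4, k**2 + 6*k + 9, 1).
f must satisfy (k**2 + 4*k + 4)·f(k+1) − (k**2 + 4*k + 4)·f(k) = 1.
deg f ≤ 0 (via 2,2,0).
f = c0 ⇒ A·f(k+1) − B(k−1)·f(k) − C = -1. The system {-1 = 0} is inconsistent; no antidifference.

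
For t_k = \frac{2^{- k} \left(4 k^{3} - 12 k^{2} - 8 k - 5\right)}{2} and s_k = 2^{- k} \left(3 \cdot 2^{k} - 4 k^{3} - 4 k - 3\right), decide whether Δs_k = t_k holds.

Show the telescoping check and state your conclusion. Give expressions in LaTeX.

s_(k+1) = (6*2**k - 4*k - 4*(k + 1)**3 - 7)/(2*2**k)
s_(k+1) − s_k = (4*k**3 - 12*k**2 - 8*k - 5)/(2*2**k)
(s_(k+1) − s_k) − t_k = 0

Valid — Δs_k = t_k.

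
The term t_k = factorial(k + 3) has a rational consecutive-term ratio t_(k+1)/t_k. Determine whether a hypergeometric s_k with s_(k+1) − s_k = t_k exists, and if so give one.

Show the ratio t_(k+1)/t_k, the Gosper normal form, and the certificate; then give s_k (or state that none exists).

Step 1: r(k) = k + 4.
Gosper form: A/B · C(k+1)/C(k) with A=k + 4, B=1, C=1.
Key eq: (k + 4)·f(k+1) = (1)·f(k) + (1).
Bound: deg f ≤ -1.
Negative degree bound (-1): no f exists, t_k not Gosper-summable.

not Gosper-summable; s_k does not exist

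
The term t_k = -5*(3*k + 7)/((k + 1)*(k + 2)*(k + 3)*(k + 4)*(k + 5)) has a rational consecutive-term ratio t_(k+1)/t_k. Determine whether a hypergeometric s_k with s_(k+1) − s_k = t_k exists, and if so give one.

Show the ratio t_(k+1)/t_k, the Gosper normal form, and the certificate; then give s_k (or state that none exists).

Step 1: r(k) = (k + 1)*(3*k + 10)/((k + 6)*(3*k + 7)).
So A=k + 1 and B=k + 6, with C=k + 7/3.
f must satisfy (k + 1)·f(k+1) − (k + 5)·f(k) = k + 7/3.
deg f ≤ 4 (via 1,1,1).
A polynomial solution: f(k) = k*(k + 2)*(k**2 + 8*k + 19)/36.
So s_k = (B(k−1)f/C)·t_k = (k*(k + 2)*(k + 5)*(k**2 + 8*k + 19)/(12*(3*k + 7)))·t_k = 5*k*(-k**2 - 8*k - 19)/(12*(k**3 + 8*k**2 + 19*k + 12)).
Δs = 5*(-3*k - 7)/(k**5 + 15*k**4 + 85*k**3 + 225*k**2 + 274*k + 120), as required.

s_k = 5*k*(-k**2 - 8*k - 19)/(12*(k**3 + 8*k**2 + 19*k + 12))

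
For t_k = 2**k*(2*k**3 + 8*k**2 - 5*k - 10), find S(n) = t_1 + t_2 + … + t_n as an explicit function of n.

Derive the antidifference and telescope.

Step 1: r(k) = 2*(2*k**3 + 14*k**2 + 17*k - 5)/(2*k**3 + 8*k**2 - 5*k - 10).
A = 2, B = 1, C = k**3 + 4*k**2 - 5*k/2 - 5.
Need (2)·f(k+1) − (1)·f(k) = k**3 + 4*k**2 - 5*k/2 - 5.
Bound: deg f ≤ 3.
A polynomial solution: f(k) = (2*k**3 - 4*k**2 - k - 4)/2.
Then R = B(k−1)f/C = (2*k**3 - 4*k**2 - k - 4)/(2*k**3 + 8*k**2 - 5*k - 10), so s_k = R(k)·t_k = 2**k*(2*k**3 - 4*k**2 - k - 4).
Verify: 2**k*(2*k**3 + 8*k**2 - 5*k - 10) matches t_k.
Evaluate: s_(n+1) = 2**(n + 1)*(2*n**3 + 2*n**2 - 3*n - 7); subtract s_(1) = -14 ⇒ S(n) = 4*2**n*n**3 + 4*2**n*n**2 - 6*2**n*n - 14*2**n + 14.

S(n) = 4*2**n*n**3 + 4*2**n*n**2 - 6*2**n*n - 14*2**n + 14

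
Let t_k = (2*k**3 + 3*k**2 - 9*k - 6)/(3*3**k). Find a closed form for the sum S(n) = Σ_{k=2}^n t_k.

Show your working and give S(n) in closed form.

The ratio is (2*k**3 + 9*k**2 + 3*k - 10)/(3*(2*k**3 + 3*k**2 - 9*k - 6)).
Take A(k)=1/3, B(k)=1, C(k)=k**3 + 3*k**2/2 - 9*k/2 - 3.
Need (1/3)·f(k+1) − (1)·f(k) = k**3 + 3*k**2/2 - 9*k/2 - 3.
Bound: deg f ≤ 3.
Solving with deg f ≤ 3: f(k) = -3*(k**3 + 3*k**2 - 1)/2.
Get s_k = R·t_k = (-k**3 - 3*k**2 + 1)/3**k with R(k) = B(k−1)f(k)/C(k) = -3*(k**3 + 3*k**2 - 1)/(2*k**3 + 3*k**2 - 9*k - 6).
Δs = (2*k**3 + 3*k**2 - 9*k - 6)/(3*3**k), as required.
s_(n+1) = 3**(-n - 1)*(-n**3 - 6*n**2 - 9*n - 3) and s_(2) = -19/9, so S(n) = 3**(-n - 2)*(19*3**n - 3*n**3 - 18*n**2 - 27*n - 9).

S(n) = 3**(-n - 2)*(19*3**n - 3*n**3 - 18*n**2 - 27*n - 9)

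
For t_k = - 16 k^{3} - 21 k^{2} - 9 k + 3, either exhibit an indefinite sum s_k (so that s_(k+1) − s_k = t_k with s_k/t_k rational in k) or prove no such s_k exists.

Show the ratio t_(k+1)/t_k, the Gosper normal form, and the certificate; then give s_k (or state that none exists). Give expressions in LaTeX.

s_k = k \left(- 4 k^{3} + k^{2} + 2 k + 4\right)

Step 1: r(k) = (16*k**3 + 69*k**2 + 99*k + 43)/(16*k**3 + 21*k**2 + 9*k - 3).
A = 1, B = 1, C = k**3 + 21*k**2/16 + 9*k/16 - 3/16.
f must satisfy (1)·f(k+1) − (1)·f(k) = k**3 + 21*k**2/16 + 9*k/16 - 3/16.
Degrees (0,0,3) ⇒ d ≤ 4.
Solving with deg f ≤ 4: f(k) = k*(4*k**3 - k**2 - 2*k - 4)/16.
Then R = B(k−1)f/C = k*(4*k**3 - k**2 - 2*k - 4)/(16*k**3 + 21*k**2 + 9*k - 3), so s_k = R(k)·t_k = k*(-4*k**3 + k**2 + 2*k + 4).
Check: Δs_k = -16*k**3 - 21*k**2 - 9*k + 3. ✓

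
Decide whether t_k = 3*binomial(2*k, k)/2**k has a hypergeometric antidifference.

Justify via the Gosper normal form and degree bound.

No — t_k has no hypergeometric antidifference.

The ratio is (2*k + 1)/(k + 1).
Factor: A=2*k + 1; B=k + 1; C=1.
Key eq: (2*k + 1)·f(k+1) = (k)·f(k) + (1).
From deg A=1, deg B=1, deg C=0: d=-1.
Bound -1 < 0, so the key equation has no polynomial solution.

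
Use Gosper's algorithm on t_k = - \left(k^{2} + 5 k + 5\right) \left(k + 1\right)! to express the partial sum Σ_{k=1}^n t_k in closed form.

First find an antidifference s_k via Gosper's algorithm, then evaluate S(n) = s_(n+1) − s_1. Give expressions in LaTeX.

t_(k+1)/t_k = (k + 2)*(5*k + (k + 1)**2 + 10)/(k**2 + 5*k + 5).
Normal form (A,B,C) = (k + 2, 1, k**2 + 5*k + 5).
Key eq: (k + 2)·f(k+1) = (1)·f(k) + (k**2 + 5*k + 5).
From deg A=1, deg B=0, deg C=2: d=1.
Coefficient equations give f(k) = k + 3.
Then R = B(k−1)f/C = (k + 3)/(k**2 + 5*k + 5), so s_k = R(k)·t_k = -(k + 3)*factorial(k + 1).
Verify: -(k**2 + 5*k + 5)*factorial(k + 1) matches t_k.
Evaluate: s_(n+1) = -(n + 4)*factorial(n + 2); subtract s_(1) = -8 ⇒ S(n) = -n*factorial(n + 2) - 4*factorial(n + 2) + 8.

S(n) = - n \left(n + 2\right)! - 4 \left(n + 2\right)! + 8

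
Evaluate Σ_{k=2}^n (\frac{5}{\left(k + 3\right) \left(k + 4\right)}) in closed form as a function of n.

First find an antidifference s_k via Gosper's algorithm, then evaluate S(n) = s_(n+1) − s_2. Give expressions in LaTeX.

S(n) = \frac{n - 1}{n + 4}

r(k) = (k + 3)/(k + 5) after simplifying.
Factor: A=k + 3; B=k + 5; C=1.
Key eq: (k + 3)·f(k+1) = (k + 4)·f(k) + (1).
d = 1 from the (1,1,0) case.
A polynomial solution: f(k) = k/3.
Certificate R = B(k−1)f/C = k*(k + 4)/3 gives s_k = 5*k/(3*(k + 3)).
Check: Δs_k = 5/(k**2 + 7*k + 12). ✓
Evaluate: s_(n+1) = 5*(n + 1)/(3*(n + 4)); subtract s_(2) = 2/3 ⇒ S(n) = (n - 1)/(n + 4).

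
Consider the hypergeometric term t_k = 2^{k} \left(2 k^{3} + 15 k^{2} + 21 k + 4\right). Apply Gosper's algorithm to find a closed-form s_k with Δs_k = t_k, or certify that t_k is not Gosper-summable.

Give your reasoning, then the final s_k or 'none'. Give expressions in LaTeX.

Compute t_(k+1)/t_k: get 2*(2*k**3 + 21*k**2 + 57*k + 42)/(2*k**3 + 15*k**2 + 21*k + 4).
Take A(k)=2, B(k)=1, C(k)=k**3 + 15*k**2/2 + 21*k/2 + 2.
Need (2)·f(k+1) − (1)·f(k) = k**3 + 15*k**2/2 + 21*k/2 + 2.
deg f ≤ 3 (via 0,0,3).
Match coefficients ⇒ f(k) = k*(2*k**2 + 3*k - 3)/2.
Certificate R = B(k−1)f/C = k*(2*k**2 + 3*k - 3)/(2*k**3 + 15*k**2 + 21*k + 4) gives s_k = 2**k*k*(2*k**2 + 3*k - 3).
Δs = 2**k*(2*k**3 + 15*k**2 + 21*k + 4), as required.

s_k = 2^{k} k \left(2 k^{2} + 3 k - 3\right)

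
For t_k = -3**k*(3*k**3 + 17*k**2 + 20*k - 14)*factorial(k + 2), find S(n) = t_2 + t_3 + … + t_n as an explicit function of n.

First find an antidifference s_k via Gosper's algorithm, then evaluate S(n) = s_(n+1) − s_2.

t_(k+1)/t_k = 3*(3*k**4 + 35*k**3 + 141*k**2 + 215*k + 78)/(3*k**3 + 17*k**2 + 20*k - 14).
Normal form (A,B,C) = (3*k + 9, 1, k**3 + 17*k**2/3 + 20*k/3 - 14/3).
Key eq: (3*k + 9)·f(k+1) = (1)·f(k) + (k**3 + 17*k**2/3 + 20*k/3 - 14/3).
Bound: deg f ≤ 2.
Solving with deg f ≤ 2: f(k) = (k**2 + k - 4)/3.
Then R = B(k−1)f/C = (k**2 + k - 4)/(3*k**3 + 17*k**2 + 20*k - 14), so s_k = R(k)·t_k = -3**k*(k**2 + k - 4)*factorial(k + 2).
Δs = -3**k*(3*k**3 + 17*k**2 + 20*k - 14)*factorial(k + 2), as required.
Σ_(k=2)^n t_k = s_(n+1) − s_(2) = (-3**(n + 1)*(n**2 + 3*n - 2)*factorial(n + 3)) − (-432), i.e. -3*3**n*n**2*factorial(n + 3) - 9*3**n*n*factorial(n + 3) + 6*3**n*factorial(n + 3) + 432.

S(n) = -3*3**n*n**2*factorial(n + 3) - 9*3**n*n*factorial(n + 3) + 6*3**n*factorial(n + 3) + 432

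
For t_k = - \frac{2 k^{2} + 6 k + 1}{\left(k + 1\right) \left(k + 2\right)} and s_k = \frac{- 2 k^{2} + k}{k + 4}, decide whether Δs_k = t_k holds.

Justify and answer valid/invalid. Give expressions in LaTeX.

s_(k+1) = (k - 2*(k + 1)**2 + 1)/(k + 5)
s_(k+1) − s_k = 2*(-k**2 - 9*k - 2)/(k**2 + 9*k + 20)
(s_(k+1) − s_k) − t_k = 3*(11*k**2 + 27*k + 4)/(k**4 + 12*k**3 + 49*k**2 + 78*k + 40)

Invalid: residual \frac{3 \left(11 k^{2} + 27 k + 4\right)}{k^{4} + 12 k^{3} + 49 k^{2} + 78 k + 40} ≠ 0.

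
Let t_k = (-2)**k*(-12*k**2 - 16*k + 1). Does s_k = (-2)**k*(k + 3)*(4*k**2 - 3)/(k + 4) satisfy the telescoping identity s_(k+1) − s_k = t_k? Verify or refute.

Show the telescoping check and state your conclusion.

s_(k+1) = (-2)**(k + 1)*(k + 4)*(4*(k + 1)**2 - 3)/(k + 5)
s_(k+1) − s_k = (-2)**k*(-12*k**4 - 112*k**3 - 315*k**2 - 248*k + 13)/(k**2 + 9*k + 20)
(s_(k+1) − s_k) − t_k = (-2)**k*(12*k**3 + 68*k**2 + 63*k - 7)/(k**2 + 9*k + 20)

Invalid: residual (-2)**k*(12*k**3 + 68*k**2 + 63*k - 7)/(k**2 + 9*k + 20) ≠ 0.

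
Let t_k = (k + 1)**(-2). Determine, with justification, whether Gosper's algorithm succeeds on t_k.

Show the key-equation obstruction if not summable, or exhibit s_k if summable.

r(k) = (k + 1)**2/(k + 2)**2 after simplifying.
Take A(k)=k**2 + 2*k + 1, B(k)=k**2 + 4*k + 4, C(k)=1.
Solve (k**2 + 2*k + 1)·f(k+1) − (k**2 + 2*k + 1)·f(k) = 1.
d = 0 from the (2,2,0) case.
Generic f = c0 gives residual -1; -1 = 0 cannot hold, so t_k is not Gosper-summable.

No. Not Gosper-summable.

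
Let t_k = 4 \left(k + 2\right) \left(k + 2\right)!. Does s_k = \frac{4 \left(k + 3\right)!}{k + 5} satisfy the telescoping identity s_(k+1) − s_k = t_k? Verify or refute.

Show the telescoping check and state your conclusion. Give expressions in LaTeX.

s_(k+1) = 4*factorial(k + 4)/(k + 6)
s_(k+1) − s_k = 4*(k**2 + 8*k + 14)*factorial(k + 3)/((k + 5)*(k + 6))
(s_(k+1) − s_k) − t_k = -8*(k**2 + 7*k + 9)*factorial(k + 2)/((k + 5)*(k + 6))

Invalid: residual - \frac{8 \left(k^{2} + 7 k + 9\right) \left(k + 2\right)!}{\left(k + 5\right) \left(k + 6\right)} ≠ 0.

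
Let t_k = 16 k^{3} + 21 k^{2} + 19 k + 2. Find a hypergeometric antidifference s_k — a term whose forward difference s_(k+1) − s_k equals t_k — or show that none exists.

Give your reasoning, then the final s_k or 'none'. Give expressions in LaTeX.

Ratio r(k) = (16*k**3 + 69*k**2 + 109*k + 58)/(16*k**3 + 21*k**2 + 19*k + 2).
Normal form (A,B,C) = (1, 1, k**3 + 21*k**2/16 + 19*k/16 + 1/8).
Solve (1)·f(k+1) − (1)·f(k) = k**3 + 21*k**2/16 + 19*k/16 + 1/8.
Degrees (0,0,3) ⇒ d ≤ 4.
Match coefficients ⇒ f(k) = k*(4*k**3 - k**2 + 3*k - 4)/16.
R(k) = B(k−1)·f(k)/C(k) = k*(4*k**3 - k**2 + 3*k - 4)/(16*k**3 + 21*k**2 + 19*k + 2); s_k = R·t_k = k*(4*k**3 - k**2 + 3*k - 4).
Δs = 16*k**3 + 21*k**2 + 19*k + 2, as required.

s_k = k \left(4 k^{3} - k^{2} + 3 k - 4\right)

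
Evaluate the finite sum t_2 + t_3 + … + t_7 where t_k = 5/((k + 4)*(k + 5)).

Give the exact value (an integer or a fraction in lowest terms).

Σ = 5/12

Ratio r(k) = (k + 4)/(k + 6).
A = k + 4, B = k + 6, C = 1.
Set up (k + 4)·f(k+1) − (k + 5)·f(k) − (1) = 0.
Bound: deg f ≤ 1.
Solving with deg f ≤ 1: f(k) = k/4.
Get s_k = R·t_k = 5*k/(4*(k + 4)) with R(k) = B(k−1)f(k)/C(k) = k*(k + 5)/4.
s_(k+1) − s_k = 5/(k**2 + 9*k + 20) = t_k.
Telescoping: Σ = s_(8) − s_(2) = 5/6 − (5/12) = 5/12.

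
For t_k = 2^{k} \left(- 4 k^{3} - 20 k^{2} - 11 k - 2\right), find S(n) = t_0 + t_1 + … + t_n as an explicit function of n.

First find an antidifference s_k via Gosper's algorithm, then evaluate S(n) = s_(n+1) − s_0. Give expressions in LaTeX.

Step 1: r(k) = 2*(4*k**3 + 32*k**2 + 63*k + 37)/(4*k**3 + 20*k**2 + 11*k + 2).
Factor: A=2; B=1; C=k**3 + 5*k**2 + 11*k/4 + 1/2.
f must satisfy (2)·f(k+1) − (1)·f(k) = k**3 + 5*k**2 + 11*k/4 + 1/2.
From deg A=0, deg B=0, deg C=3: d=3.
Solving with deg f ≤ 3: f(k) = (4*k**3 - 4*k**2 + 3*k - 4)/4.
R(k) = B(k−1)·f(k)/C(k) = (4*k**3 - 4*k**2 + 3*k - 4)/(4*k**3 + 20*k**2 + 11*k + 2); s_k = R·t_k = 2**k*(-4*k**3 + 4*k**2 - 3*k + 4).
Verify: 2**k*(-4*k**3 - 20*k**2 - 11*k - 2) matches t_k.
Evaluate: s_(n+1) = 2**(n + 1)*(-4*n**3 - 8*n**2 - 7*n + 1); subtract s_(0) = 4 ⇒ S(n) = -8*2**n*n**3 - 16*2**n*n**2 - 14*2**n*n + 2*2**n - 4.

S(n) = - 8 \cdot 2^{n} n^{3} - 16 \cdot 2^{n} n^{2} - 14 \cdot 2^{n} n + 2 \cdot 2^{n} - 4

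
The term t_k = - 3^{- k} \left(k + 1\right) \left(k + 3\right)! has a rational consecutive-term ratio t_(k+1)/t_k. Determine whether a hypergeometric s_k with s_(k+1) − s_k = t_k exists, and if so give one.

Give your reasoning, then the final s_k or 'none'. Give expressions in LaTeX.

Ratio r(k) = (k + 2)*(k + 4)/(3*(k + 1)).
Gosper form: A/B · C(k+1)/C(k) with A=k/3 + 4/3, B=1, C=k + 1.
Need (k/3 + 4/3)·f(k+1) − (1)·f(k) = k + 1.
Degrees (1,0,1) ⇒ d ≤ 0.
Solving with deg f ≤ 0: f(k) = 3.
R(k) = B(k−1)·f(k)/C(k) = 3/(k + 1); s_k = R·t_k = -3**(1 - k)*factorial(k + 3).
s_(k+1) − s_k = -(k + 1)*factorial(k + 3)/3**k = t_k.

s_k = - 3^{1 - k} \left(k + 3\right)!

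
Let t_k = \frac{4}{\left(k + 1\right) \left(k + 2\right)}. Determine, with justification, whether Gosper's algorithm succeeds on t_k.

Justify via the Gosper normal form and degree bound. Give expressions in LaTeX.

Yes. s_k = \frac{4 k}{k + 1}.

Compute t_(k+1)/t_k: get (k + 1)/(k + 3).
So A=k + 1 and B=k + 3, with C=1.
Solve (k + 1)·f(k+1) − (k + 2)·f(k) = 1.
Bound: deg f ≤ 1.
Match coefficients ⇒ f(k) = k.
Then R = B(k−1)f/C = k*(k + 2), so s_k = R(k)·t_k = 4*k/(k + 1).
Check: Δs_k = 4/(k**2 + 3*k + 2). ✓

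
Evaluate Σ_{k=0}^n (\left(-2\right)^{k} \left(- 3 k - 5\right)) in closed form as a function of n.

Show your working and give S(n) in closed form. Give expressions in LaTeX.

S(n) = - 2 \left(-2\right)^{n} n - 4 \left(-2\right)^{n} - 1

t_(k+1)/t_k = 2*(-3*k - 8)/(3*k + 5).
Normal form (A,B,C) = (-2, 1, k + 5/3).
Need (-2)·f(k+1) − (1)·f(k) = k + 5/3.
d = 1 from the (0,0,1) case.
A polynomial solution: f(k) = -(k + 1)/3.
Then R = B(k−1)f/C = -(k + 1)/(3*k + 5), so s_k = R(k)·t_k = (-2)**k*(k + 1).
Δs = (-2)**k*(-3*k - 5), as required.
Telescope: S(n) = s_(n+1) − s_(0) = (-2)**(n + 1)*(n + 2) − (1) = -2*(-2)**n*n - 4*(-2)**n - 1.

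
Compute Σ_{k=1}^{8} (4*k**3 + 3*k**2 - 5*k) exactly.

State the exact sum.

Compute t_(k+1)/t_k: get (4*k**3 + 15*k**2 + 13*k + 2)/(k*(4*k**2 + 3*k - 5)).
Gosper form: A/B · C(k+1)/C(k) with A=1, B=1, C=k**3 + 3*k**2/4 - 5*k/4.
Solve (1)·f(k+1) − (1)·f(k) = k**3 + 3*k**2/4 - 5*k/4.
d = 4 from the (0,0,3) case.
Solving with deg f ≤ 4: f(k) = k*(k - 1)*(k**2 - 3)/4.
R(k) = B(k−1)·f(k)/C(k) = (k - 1)*(k**2 - 3)/(4*k**2 + 3*k - 5); s_k = R·t_k = k*(k**3 - k**2 - 3*k + 3).
Verify: k*(4*k**2 + 3*k - 5) matches t_k.
Σ_(k=1)^(8) t_k = s_(9) − s_(1) = 5616 − (0) = 5616.

Σ = 5616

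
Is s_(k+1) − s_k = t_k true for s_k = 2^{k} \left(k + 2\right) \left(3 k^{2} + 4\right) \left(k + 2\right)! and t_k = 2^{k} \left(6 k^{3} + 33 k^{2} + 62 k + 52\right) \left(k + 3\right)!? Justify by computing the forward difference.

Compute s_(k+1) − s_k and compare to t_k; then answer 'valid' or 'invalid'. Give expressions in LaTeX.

s_(k+1) = 2**(k + 1)*(k + 3)*(3*k**2 + 6*k + 7)*factorial(k + 3)
s_(k+1) − s_k = 2**k*(6*k**4 + 45*k**3 + 134*k**2 + 188*k + 118)*factorial(k + 2)
(s_(k+1) − s_k) − t_k = -2**k*(6*k**3 + 27*k**2 + 50*k + 38)*factorial(k + 2)

Invalid: residual - 2^{k} \left(6 k^{3} + 27 k^{2} + 50 k + 38\right) \left(k + 2\right)! ≠ 0.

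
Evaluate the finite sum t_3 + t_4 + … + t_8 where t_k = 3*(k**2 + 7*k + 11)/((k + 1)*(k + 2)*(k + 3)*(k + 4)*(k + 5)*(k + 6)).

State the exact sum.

The ratio is (k + 1)*(7*k + (k + 1)**2 + 18)/((k + 7)*(k**2 + 7*k + 11)).
A = k + 1, B = k + 7, C = k**2 + 7*k + 11.
Set up (k + 1)·f(k+1) − (k + 6)·f(k) − (k**2 + 7*k + 11) = 0.
d = 5 from the (1,1,2) case.
A polynomial solution: f(k) = k*(k + 2)*(k + 4)*(k**2 + 9*k + 23)/45.
Get s_k = R·t_k = k*(k**2 + 9*k + 23)/(15*(k**3 + 9*k**2 + 23*k + 15)) with R(k) = B(k−1)f(k)/C(k) = k*(k + 2)*(k + 4)*(k + 6)*(k**2 + 9*k + 23)/(45*(k**2 + 7*k + 11)).
s_(k+1) − s_k = 3*(k**2 + 7*k + 11)/(k**6 + 21*k**5 + 175*k**4 + 735*k**3 + 1624*k**2 + 1764*k + 720) = t_k.
Sum = s_(9) − s_(3); s_(9) = 37/560, s_(3) = 59/960 ⇒ 31/6720.

Σ = 31/6720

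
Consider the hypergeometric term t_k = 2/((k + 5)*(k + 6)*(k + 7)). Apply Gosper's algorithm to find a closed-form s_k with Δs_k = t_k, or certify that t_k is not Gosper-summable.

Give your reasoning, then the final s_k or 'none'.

s_k = k*(k + 11)/(30*(k + 5)*(k + 6))

Compute t_(k+1)/t_k: get (k + 5)/(k + 8).
Take A(k)=k + 5, B(k)=k + 8, C(k)=1.
Need (k + 5)·f(k+1) − (k + 7)·f(k) = 1.
d = 2 from the (1,1,0) case.
Match coefficients ⇒ f(k) = k*(k + 11)/60.
Then R = B(k−1)f/C = k*(k + 7)*(k + 11)/60, so s_k = R(k)·t_k = k*(k + 11)/(30*(k + 5)*(k + 6)).
Check: Δs_k = 2/(k**3 + 18*k**2 + 107*k + 210). ✓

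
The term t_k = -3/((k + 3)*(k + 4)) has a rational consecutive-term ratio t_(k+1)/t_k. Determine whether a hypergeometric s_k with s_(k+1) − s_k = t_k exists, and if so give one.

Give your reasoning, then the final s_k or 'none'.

r(k) = (k + 3)/(k + 5) after simplifying.
Gosper form: A/B · C(k+1)/C(k) with A=k + 3, B=k + 5, C=1.
f must satisfy (k + 3)·f(k+1) − (k + 4)·f(k) = 1.
deg f ≤ 1 (via 1,1,0).
Solve for f: f(k) = k/3 (degree 1 ≤ 1).
Certificate R = B(k−1)f/C = k*(k + 4)/3 gives s_k = -k/(k + 3).
Δs = -3/(k**2 + 7*k + 12), as required.

s_k = -k/(k + 3)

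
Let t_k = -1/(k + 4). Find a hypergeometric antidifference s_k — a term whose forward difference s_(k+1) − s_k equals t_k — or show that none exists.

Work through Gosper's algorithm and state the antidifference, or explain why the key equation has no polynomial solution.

none (Gosper's algorithm certifies no s_k)

r(k) = (k + 4)/(k + 5) after simplifying.
Take A(k)=k + 4, B(k)=k + 5, C(k)=1.
Key eq: (k + 4)·f(k+1) = (k + 4)·f(k) + (1).
deg f ≤ 0 (via 1,1,0).
Generic f = c0 gives residual -1; -1 = 0 cannot hold, so t_k is not Gosper-summable.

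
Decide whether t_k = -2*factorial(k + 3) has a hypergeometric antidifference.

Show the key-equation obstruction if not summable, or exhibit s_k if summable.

r(k) = k + 4 after simplifying.
Normal form (A,B,C) = (k + 4, 1, 1).
Need (k + 4)·f(k+1) − (1)·f(k) = 1.
Degrees (1,0,0) ⇒ d ≤ -1.
deg f ≤ -1 is impossible — no certificate.

No; the degree bound rules out any f.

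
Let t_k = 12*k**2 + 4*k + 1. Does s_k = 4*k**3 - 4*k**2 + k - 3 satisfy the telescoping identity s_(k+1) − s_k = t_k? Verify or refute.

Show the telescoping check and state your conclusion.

s_(k+1) = 4*k**3 + 8*k**2 + 5*k - 2
s_(k+1) − s_k = 12*k**2 + 4*k + 1
(s_(k+1) − s_k) − t_k = 0

Valid — Δs_k = t_k.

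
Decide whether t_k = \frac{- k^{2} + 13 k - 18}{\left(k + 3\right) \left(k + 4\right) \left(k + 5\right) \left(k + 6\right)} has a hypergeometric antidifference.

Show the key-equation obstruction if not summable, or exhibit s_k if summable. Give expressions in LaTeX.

Yes. s_k = \frac{k \left(- k^{2} + 3 k - 92\right)}{15 \left(k + 3\right) \left(k + 4\right) \left(k + 5\right)}.

The ratio is (k + 3)*(-13*k + (k + 1)**2 + 5)/((k + 7)*(k**2 - 13*k + 18)).
Take A(k)=k + 3, B(k)=k + 7, C(k)=k**2 - 13*k + 18.
Solve (k + 3)·f(k+1) − (k + 6)·f(k) = k**2 - 13*k + 18.
d = 3 from the (1,1,2) case.
A polynomial solution: f(k) = k*(k**2 - 3*k + 92)/15.
Certificate R = B(k−1)f/C = k*(k + 6)*(k**2 - 3*k + 92)/(15*(k**2 - 13*k + 18)) gives s_k = k*(-k**2 + 3*k - 92)/(15*(k + 3)*(k + 4)*(k + 5)).
Δs = (-k**2 + 13*k - 18)/(k**4 + 18*k**3 + 119*k**2 + 342*k + 360), as required.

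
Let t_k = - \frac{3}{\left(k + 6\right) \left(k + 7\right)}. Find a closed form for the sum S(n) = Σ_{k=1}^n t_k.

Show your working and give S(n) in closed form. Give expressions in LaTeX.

S(n) = - \frac{3 n}{7 n + 49}

t_(k+1)/t_k = (k + 6)/(k + 8).
Take A(k)=k + 6, B(k)=k + 8, C(k)=1.
f must satisfy (k + 6)·f(k+1) − (k + 7)·f(k) = 1.
From deg A=1, deg B=1, deg C=0: d=1.
Match coefficients ⇒ f(k) = k/6.
So s_k = (B(k−1)f/C)·t_k = (k*(k + 7)/6)·t_k = -k/(2*k + 12).
Verify: -3/(k**2 + 13*k + 42) matches t_k.
s_(n+1) = (-n - 1)/(2*(n + 7)) and s_(1) = -1/14, so S(n) = -3*n/(7*n + 49).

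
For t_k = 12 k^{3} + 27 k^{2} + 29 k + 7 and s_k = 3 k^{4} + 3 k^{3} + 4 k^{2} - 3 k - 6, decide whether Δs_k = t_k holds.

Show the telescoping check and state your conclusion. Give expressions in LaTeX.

s_(k+1) = 3*k**4 + 15*k**3 + 31*k**2 + 26*k + 1
s_(k+1) − s_k = 12*k**3 + 27*k**2 + 29*k + 7
(s_(k+1) − s_k) − t_k = 0

valid; difference matches t_k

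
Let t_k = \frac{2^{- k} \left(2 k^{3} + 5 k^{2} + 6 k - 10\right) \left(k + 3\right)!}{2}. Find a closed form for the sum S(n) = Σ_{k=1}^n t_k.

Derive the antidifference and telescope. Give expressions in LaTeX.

The ratio is (2*k**4 + 19*k**3 + 66*k**2 + 91*k + 12)/(2*(2*k**3 + 5*k**2 + 6*k - 10)).
Gosper form: A/B · C(k+1)/C(k) with A=k/2 + 2, B=1, C=k**3 + 5*k**2/2 + 3*k - 5.
Set up (k/2 + 2)·f(k+1) − (1)·f(k) − (k**3 + 5*k**2/2 + 3*k - 5) = 0.
d = 2 from the (1,0,3) case.
Coefficient equations give f(k) = 2*k**2 - 3*k - 3.
So s_k = (B(k−1)f/C)·t_k = (2*(2*k**2 - 3*k - 3)/(2*k**3 + 5*k**2 + 6*k - 10))·t_k = (2*k**2 - 3*k - 3)*factorial(k + 3)/2**k.
Δs = (2*k**3 + 5*k**2 + 6*k - 10)*factorial(k + 3)/(2*2**k), as required.
Σ_(k=1)^n t_k = s_(n+1) − s_(1) = (2**(-n - 1)*(2*n**2 + n - 4)*factorial(n + 4)) − (-48), i.e. 48 + n**2*factorial(n + 4)/2**n + n*factorial(n + 4)/(2*2**n) - 2*factorial(n + 4)/2**n.

S(n) = 48 + 2^{- n} n^{2} \left(n + 4\right)! + \frac{2^{- n} n \left(n + 4\right)!}{2} - 2 \cdot 2^{- n} \left(n + 4\right)!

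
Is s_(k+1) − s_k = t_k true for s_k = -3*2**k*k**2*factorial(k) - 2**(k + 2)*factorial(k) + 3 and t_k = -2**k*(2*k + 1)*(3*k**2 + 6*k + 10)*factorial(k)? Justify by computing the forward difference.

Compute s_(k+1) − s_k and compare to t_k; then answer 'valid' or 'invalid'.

s_(k+1) = -6*2**k*k**3*factorial(k) - 18*2**k*k**2*factorial(k) - 26*2**k*k*factorial(k) - 14*2**k*factorial(k) + 3
s_(k+1) − s_k = -2**k*(2*k + 1)*(3*k**2 + 6*k + 10)*factorial(k)
(s_(k+1) − s_k) − t_k = 0

valid (s_(k+1) − s_k reduces to t_k)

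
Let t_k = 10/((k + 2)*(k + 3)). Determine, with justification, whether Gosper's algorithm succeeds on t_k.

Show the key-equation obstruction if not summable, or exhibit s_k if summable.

Yes. s_k = 5*k/(k + 2).

r(k) = (k + 2)/(k + 4) after simplifying.
Gosper form: A/B · C(k+1)/C(k) with A=k + 2, B=k + 4, C=1.
Key eq: (k + 2)·f(k+1) = (k + 3)·f(k) + (1).
deg f ≤ 1 (via 1,1,0).
Solving with deg f ≤ 1: f(k) = k/2.
Certificate R = B(k−1)f/C = k*(k + 3)/2 gives s_k = 5*k/(k + 2).
Δs = 10/(k**2 + 5*k + 6), as required.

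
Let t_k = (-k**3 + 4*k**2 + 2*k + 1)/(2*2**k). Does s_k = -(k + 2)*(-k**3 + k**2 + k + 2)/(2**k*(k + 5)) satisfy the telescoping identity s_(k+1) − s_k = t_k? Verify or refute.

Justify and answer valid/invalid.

s_(k+1) = -(k + 3)*(k - (k + 1)**3 + (k + 1)**2 + 3)/(2*2**k*(k + 6))
s_(k+1) − s_k = (-k**5 - 4*k**4 + 25*k**3 + 71*k**2 + 32*k + 3)/(2*2**k*(k**2 + 11*k + 30))
(s_(k+1) − s_k) − t_k = 3*(k**4 + 3*k**3 - 24*k**2 - 13*k - 9)/(2*2**k*(k**2 + 11*k + 30))

Invalid: residual 3*(k**4 + 3*k**3 - 24*k**2 - 13*k - 9)/(2*2**k*(k**2 + 11*k + 30)) ≠ 0.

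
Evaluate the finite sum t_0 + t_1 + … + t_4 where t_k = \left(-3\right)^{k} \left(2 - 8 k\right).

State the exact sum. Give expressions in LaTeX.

Step 1: r(k) = 3*(-4*k - 3)/(4*k - 1).
Gosper form: A/B · C(k+1)/C(k) with A=-3, B=1, C=k - 1/4.
f must satisfy (-3)·f(k+1) − (1)·f(k) = k - 1/4.
Degrees (0,0,1) ⇒ d ≤ 1.
Solving with deg f ≤ 1: f(k) = -(k - 1)/4.
Then R = B(k−1)f/C = -(k - 1)/(4*k - 1), so s_k = R(k)·t_k = 2*(-3)**k*(k - 1).
Δs = (-3)**k*(2 - 8*k), as required.
Σ_(k=0)^(4) t_k = s_(5) − s_(0) = -1944 − (-2) = -1942.

Σ = -1942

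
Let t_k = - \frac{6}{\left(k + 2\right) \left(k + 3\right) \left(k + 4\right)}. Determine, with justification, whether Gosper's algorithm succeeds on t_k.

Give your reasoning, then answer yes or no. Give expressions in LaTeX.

t_(k+1)/t_k = (k + 2)/(k + 5).
Take A(k)=k + 2, B(k)=k + 5, C(k)=1.
Solve (k + 2)·f(k+1) − (k + 4)·f(k) = 1.
Degrees (1,1,0) ⇒ d ≤ 2.
Coefficient equations give f(k) = k*(k + 5)/12.
Then R = B(k−1)f/C = k*(k + 4)*(k + 5)/12, so s_k = R(k)·t_k = k*(-k - 5)/(2*(k + 2)*(k + 3)).
Verify: -6/(k**3 + 9*k**2 + 26*k + 24) matches t_k.

Yes. s_k = \frac{k \left(- k - 5\right)}{2 \left(k + 2\right) \left(k + 3\right)}.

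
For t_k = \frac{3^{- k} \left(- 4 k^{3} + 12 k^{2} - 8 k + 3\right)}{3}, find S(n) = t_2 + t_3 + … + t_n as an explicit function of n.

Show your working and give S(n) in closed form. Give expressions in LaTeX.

S(n) = 3^{- n - 1} \left(- 4 \cdot 3^{n} + 2 n^{3} + 3 n^{2} + 4 n + 3\right)

t_(k+1)/t_k = (4*k**3 - 4*k - 3)/(3*(4*k**3 - 12*k**2 + 8*k - 3)).
So A=1/3 and B=1, with C=k**3 - 3*k**2 + 2*k - 3/4.
f must satisfy (1/3)·f(k+1) − (1)·f(k) = k**3 - 3*k**2 + 2*k - 3/4.
From deg A=0, deg B=0, deg C=3: d=3.
Solving with deg f ≤ 3: f(k) = -3*k*(2*k**2 - 3*k + 4)/4.
So s_k = (B(k−1)f/C)·t_k = (-3*k*(2*k**2 - 3*k + 4)/(4*k**3 - 12*k**2 + 8*k - 3))·t_k = k*(2*k**2 - 3*k + 4)/3**k.
Δs = (-4*k**3 + 12*k**2 - 8*k + 3)/(3*3**k), as required.
Σ_(k=2)^n t_k = s_(n+1) − s_(2) = (3**(-n - 1)*(2*n**3 + 3*n**2 + 4*n + 3)) − (4/3), i.e. 3**(-n - 1)*(-4*3**n + 2*n**3 + 3*n**2 + 4*n + 3).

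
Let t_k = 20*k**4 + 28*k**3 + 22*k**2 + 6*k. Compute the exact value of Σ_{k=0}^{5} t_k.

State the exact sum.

Compute t_(k+1)/t_k: get (10*k**4 + 54*k**3 + 113*k**2 + 107*k + 38)/(k*(10*k**3 + 14*k**2 + 11*k + 3)).
Factor: A=1; B=1; C=k**4 + 7*k**3/5 + 11*k**2/10 + 3*k/10.
Set up (1)·f(k+1) − (1)·f(k) − (k**4 + 7*k**3/5 + 11*k**2/10 + 3*k/10) = 0.
d = 5 from the (0,0,4) case.
A polynomial solution: f(k) = k**2*(k - 1)*(4*k**2 + k + 1)/20.
Get s_k = R·t_k = 4*k**5 - 3*k**4 - k**2 with R(k) = B(k−1)f(k)/C(k) = k*(k - 1)*(4*k**2 + k + 1)/(2*(10*k**3 + 14*k**2 + 11*k + 3)).
Verify: 2*k*(10*k**3 + 14*k**2 + 11*k + 3) matches t_k.
Evaluate s at k=6 and k=0: 27180 and 0; difference 27180.

Σ = 27180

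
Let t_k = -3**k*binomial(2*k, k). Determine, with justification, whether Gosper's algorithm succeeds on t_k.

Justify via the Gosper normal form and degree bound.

Compute t_(k+1)/t_k: get 6*(2*k + 1)/(k + 1).
Gosper form: A/B · C(k+1)/C(k) with A=12*k + 6, B=k + 1, C=1.
f must satisfy (12*k + 6)·f(k+1) − (k)·f(k) = 1.
d = -1 from the (1,1,0) case.
d = -1 < 0 ⇒ no nonzero polynomial f; not summable.

No — negative degree bound, so no certificate f.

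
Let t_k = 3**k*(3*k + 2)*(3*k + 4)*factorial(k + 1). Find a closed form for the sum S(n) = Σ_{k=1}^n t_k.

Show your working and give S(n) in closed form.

S(n) = 9*3**n*n*factorial(n + 2) + 3*3**n*factorial(n + 2) - 6

r(k) = 3*(k + 2)*(3*k + 5)*(3*k + 7)/((3*k + 2)*(3*k + 4)) after simplifying.
Take A(k)=3*k + 6, B(k)=1, C(k)=k**2 + 2*k + 8/9.
f must satisfy (3*k + 6)·f(k+1) − (1)·f(k) = k**2 + 2*k + 8/9.
d = 1 from the (1,0,2) case.
Solve for f: f(k) = (3*k - 2)/9 (degree 1 ≤ 1).
Certificate R = B(k−1)f/C = (3*k - 2)/((3*k + 2)*(3*k + 4)) gives s_k = 3**k*(3*k - 2)*factorial(k + 1).
Δs = 3**k*(3*k + 2)*(3*k + 4)*factorial(k + 1), as required.
Telescope: S(n) = s_(n+1) − s_(1) = 3**(n + 1)*(3*n + 1)*factorial(n + 2) − (6) = 9*3**n*n*factorial(n + 2) + 3*3**n*factorial(n + 2) - 6.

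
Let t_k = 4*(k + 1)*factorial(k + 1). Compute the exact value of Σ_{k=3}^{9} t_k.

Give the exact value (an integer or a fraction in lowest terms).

Σ = 159667104

Compute t_(k+1)/t_k: get (k + 2)**2/(k + 1).
Factor: A=k + 2; B=1; C=k + 1.
Set up (k + 2)·f(k+1) − (1)·f(k) − (k + 1) = 0.
Degrees (1,0,1) ⇒ d ≤ 0.
Match coefficients ⇒ f(k) = 1.
Get s_k = R·t_k = 4*factorial(k + 1) with R(k) = B(k−1)f(k)/C(k) = 1/(k + 1).
Verify: 4*(k + 1)*factorial(k + 1) matches t_k.
Telescoping: Σ = s_(10) − s_(3) = 159667200 − (96) = 159667104.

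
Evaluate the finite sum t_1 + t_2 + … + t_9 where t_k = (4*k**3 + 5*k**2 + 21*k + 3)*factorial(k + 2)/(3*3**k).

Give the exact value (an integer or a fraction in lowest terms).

r(k) = (4*k**4 + 29*k**3 + 94*k**2 + 162*k + 99)/(3*(4*k**3 + 5*k**2 + 21*k + 3)) after simplifying.
Take A(k)=k/3 + 1, B(k)=1, C(k)=k**3 + 5*k**2/4 + 21*k/4 + 3/4.
Need (k/3 + 1)·f(k+1) − (1)·f(k) = k**3 + 5*k**2/4 + 21*k/4 + 3/4.
d = 2 from the (1,0,3) case.
Match coefficients ⇒ f(k) = 3*(4*k**2 - 3*k - 4)/4.
Certificate R = B(k−1)f/C = 3*(4*k**2 - 3*k - 4)/(4*k**3 + 5*k**2 + 21*k + 3) gives s_k = (4*k**2 - 3*k - 4)*factorial(k + 2)/3**k.
Check: Δs_k = (4*k**3 + 5*k**2 + 21*k + 3)*factorial(k + 2)/(3*3**k). ✓
Telescoping: Σ = s_(10) − s_(1) = 240486400/81 − (-6) = 240486886/81.

Σ = 240486886/81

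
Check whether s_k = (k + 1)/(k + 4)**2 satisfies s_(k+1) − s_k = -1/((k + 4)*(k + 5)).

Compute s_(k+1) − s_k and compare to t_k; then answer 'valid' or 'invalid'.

s_(k+1) = (k + 2)/(k + 5)**2
s_(k+1) − s_k = (-k**2 - 3*k + 7)/(k**4 + 18*k**3 + 121*k**2 + 360*k + 400)
(s_(k+1) − s_k) − t_k = 3*(2*k + 9)/(k**4 + 18*k**3 + 121*k**2 + 360*k + 400)

Invalid: residual 3*(2*k + 9)/(k**4 + 18*k**3 + 121*k**2 + 360*k + 400) ≠ 0.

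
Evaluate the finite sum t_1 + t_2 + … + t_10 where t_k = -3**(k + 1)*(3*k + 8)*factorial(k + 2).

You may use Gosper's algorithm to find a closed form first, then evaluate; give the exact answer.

The ratio is 3*(k + 3)*(3*k + 11)/(3*k + 8).
So A=3*k + 9 and B=1, with C=k + 8/3.
Need (3*k + 9)·f(k+1) − (1)·f(k) = k + 8/3.
From deg A=1, deg B=0, deg C=1: d=0.
Solving with deg f ≤ 0: f(k) = 1/3.
R(k) = B(k−1)·f(k)/C(k) = 1/(3*k + 8); s_k = R·t_k = -3**(k + 1)*factorial(k + 2).
Δs = -3**(k + 1)*(3*k + 8)*factorial(k + 2), as required.
Sum = s_(11) − s_(1); s_(11) = -3309294160972800, s_(1) = -54 ⇒ -3309294160972746.

Σ = -3309294160972746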